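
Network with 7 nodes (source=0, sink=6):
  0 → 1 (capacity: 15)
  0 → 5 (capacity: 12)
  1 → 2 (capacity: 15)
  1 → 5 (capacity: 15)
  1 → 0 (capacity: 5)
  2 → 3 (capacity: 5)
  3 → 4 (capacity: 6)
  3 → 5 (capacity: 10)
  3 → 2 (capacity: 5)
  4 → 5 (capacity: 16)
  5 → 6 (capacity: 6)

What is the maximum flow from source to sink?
Maximum flow = 6

Max flow: 6

Flow assignment:
  0 → 5: 6/12
  5 → 6: 6/6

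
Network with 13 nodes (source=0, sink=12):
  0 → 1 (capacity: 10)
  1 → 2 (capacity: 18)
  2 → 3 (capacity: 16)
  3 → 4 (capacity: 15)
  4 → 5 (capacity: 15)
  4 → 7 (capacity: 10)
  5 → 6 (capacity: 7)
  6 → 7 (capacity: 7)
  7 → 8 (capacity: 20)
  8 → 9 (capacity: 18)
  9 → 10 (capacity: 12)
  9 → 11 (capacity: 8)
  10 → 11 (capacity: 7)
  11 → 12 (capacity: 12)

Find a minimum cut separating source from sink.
Min cut value = 10, edges: (0,1)

Min cut value: 10
Partition: S = [0], T = [1, 2, 3, 4, 5, 6, 7, 8, 9, 10, 11, 12]
Cut edges: (0,1)

By max-flow min-cut theorem, max flow = min cut = 10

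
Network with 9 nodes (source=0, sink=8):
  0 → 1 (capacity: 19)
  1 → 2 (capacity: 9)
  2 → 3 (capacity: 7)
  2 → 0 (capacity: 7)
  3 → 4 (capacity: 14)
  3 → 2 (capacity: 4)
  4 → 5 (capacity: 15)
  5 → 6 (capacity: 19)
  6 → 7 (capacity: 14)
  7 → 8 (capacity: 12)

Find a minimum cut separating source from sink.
Min cut value = 7, edges: (2,3)

Min cut value: 7
Partition: S = [0, 1, 2], T = [3, 4, 5, 6, 7, 8]
Cut edges: (2,3)

By max-flow min-cut theorem, max flow = min cut = 7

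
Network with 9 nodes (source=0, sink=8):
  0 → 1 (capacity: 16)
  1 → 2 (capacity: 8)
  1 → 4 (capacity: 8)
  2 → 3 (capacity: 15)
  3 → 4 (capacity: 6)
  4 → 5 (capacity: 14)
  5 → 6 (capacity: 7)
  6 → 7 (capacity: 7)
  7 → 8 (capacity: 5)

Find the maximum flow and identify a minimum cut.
Max flow = 5, Min cut edges: (7,8)

Maximum flow: 5
Minimum cut: (7,8)
Partition: S = [0, 1, 2, 3, 4, 5, 6, 7], T = [8]

Max-flow min-cut theorem verified: both equal 5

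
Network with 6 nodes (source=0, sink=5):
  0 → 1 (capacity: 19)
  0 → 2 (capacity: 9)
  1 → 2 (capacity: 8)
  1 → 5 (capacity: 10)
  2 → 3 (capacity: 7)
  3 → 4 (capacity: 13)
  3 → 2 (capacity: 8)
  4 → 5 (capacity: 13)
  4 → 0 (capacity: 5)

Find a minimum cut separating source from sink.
Min cut value = 17, edges: (1,5), (2,3)

Min cut value: 17
Partition: S = [0, 1, 2], T = [3, 4, 5]
Cut edges: (1,5), (2,3)

By max-flow min-cut theorem, max flow = min cut = 17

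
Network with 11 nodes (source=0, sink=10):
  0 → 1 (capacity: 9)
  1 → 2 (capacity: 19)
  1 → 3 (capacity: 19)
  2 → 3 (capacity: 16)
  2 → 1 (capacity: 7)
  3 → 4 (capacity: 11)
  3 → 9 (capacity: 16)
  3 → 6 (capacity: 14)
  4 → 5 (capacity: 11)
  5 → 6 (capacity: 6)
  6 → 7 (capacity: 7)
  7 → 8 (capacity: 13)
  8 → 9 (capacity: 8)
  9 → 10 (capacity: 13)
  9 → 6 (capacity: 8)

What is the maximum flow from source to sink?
Maximum flow = 9

Max flow: 9

Flow assignment:
  0 → 1: 9/9
  1 → 3: 9/19
  3 → 9: 9/16
  9 → 10: 9/13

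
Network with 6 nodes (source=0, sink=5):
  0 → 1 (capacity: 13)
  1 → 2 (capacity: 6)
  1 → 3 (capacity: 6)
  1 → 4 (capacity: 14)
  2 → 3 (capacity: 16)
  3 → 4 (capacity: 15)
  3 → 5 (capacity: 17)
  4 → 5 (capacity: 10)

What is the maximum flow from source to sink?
Maximum flow = 13

Max flow: 13

Flow assignment:
  0 → 1: 13/13
  1 → 3: 6/6
  1 → 4: 7/14
  3 → 5: 6/17
  4 → 5: 7/10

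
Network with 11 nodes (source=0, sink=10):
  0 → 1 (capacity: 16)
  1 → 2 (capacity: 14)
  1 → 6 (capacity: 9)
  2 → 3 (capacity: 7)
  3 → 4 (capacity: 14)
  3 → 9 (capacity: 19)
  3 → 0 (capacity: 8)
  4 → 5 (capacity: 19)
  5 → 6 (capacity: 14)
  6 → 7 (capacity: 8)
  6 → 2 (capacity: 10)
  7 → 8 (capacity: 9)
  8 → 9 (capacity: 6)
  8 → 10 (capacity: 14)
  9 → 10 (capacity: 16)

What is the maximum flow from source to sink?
Maximum flow = 15

Max flow: 15

Flow assignment:
  0 → 1: 15/16
  1 → 2: 7/14
  1 → 6: 8/9
  2 → 3: 7/7
  3 → 9: 7/19
  6 → 7: 8/8
  7 → 8: 8/9
  8 → 10: 8/14
  9 → 10: 7/16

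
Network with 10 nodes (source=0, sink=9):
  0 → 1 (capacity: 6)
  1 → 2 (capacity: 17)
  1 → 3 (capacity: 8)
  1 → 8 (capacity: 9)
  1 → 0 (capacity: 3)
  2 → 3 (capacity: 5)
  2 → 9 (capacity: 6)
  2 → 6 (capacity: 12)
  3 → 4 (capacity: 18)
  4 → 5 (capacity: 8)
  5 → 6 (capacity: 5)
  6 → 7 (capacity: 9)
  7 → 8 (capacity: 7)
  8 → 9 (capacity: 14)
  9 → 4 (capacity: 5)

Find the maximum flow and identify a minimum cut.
Max flow = 6, Min cut edges: (0,1)

Maximum flow: 6
Minimum cut: (0,1)
Partition: S = [0], T = [1, 2, 3, 4, 5, 6, 7, 8, 9]

Max-flow min-cut theorem verified: both equal 6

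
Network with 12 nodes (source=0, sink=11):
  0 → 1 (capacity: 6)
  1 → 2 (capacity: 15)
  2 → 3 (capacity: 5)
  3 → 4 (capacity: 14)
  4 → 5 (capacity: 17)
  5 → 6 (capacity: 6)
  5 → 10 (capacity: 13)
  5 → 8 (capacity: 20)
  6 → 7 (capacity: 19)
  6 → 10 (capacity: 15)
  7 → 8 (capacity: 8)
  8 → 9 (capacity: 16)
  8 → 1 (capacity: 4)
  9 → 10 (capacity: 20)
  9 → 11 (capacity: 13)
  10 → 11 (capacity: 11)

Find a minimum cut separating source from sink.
Min cut value = 5, edges: (2,3)

Min cut value: 5
Partition: S = [0, 1, 2], T = [3, 4, 5, 6, 7, 8, 9, 10, 11]
Cut edges: (2,3)

By max-flow min-cut theorem, max flow = min cut = 5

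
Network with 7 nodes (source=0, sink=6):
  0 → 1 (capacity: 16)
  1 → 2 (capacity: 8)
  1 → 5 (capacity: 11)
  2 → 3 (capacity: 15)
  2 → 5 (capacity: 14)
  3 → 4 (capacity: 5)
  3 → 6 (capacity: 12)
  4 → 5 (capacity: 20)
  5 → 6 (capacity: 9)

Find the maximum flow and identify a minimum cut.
Max flow = 16, Min cut edges: (0,1)

Maximum flow: 16
Minimum cut: (0,1)
Partition: S = [0], T = [1, 2, 3, 4, 5, 6]

Max-flow min-cut theorem verified: both equal 16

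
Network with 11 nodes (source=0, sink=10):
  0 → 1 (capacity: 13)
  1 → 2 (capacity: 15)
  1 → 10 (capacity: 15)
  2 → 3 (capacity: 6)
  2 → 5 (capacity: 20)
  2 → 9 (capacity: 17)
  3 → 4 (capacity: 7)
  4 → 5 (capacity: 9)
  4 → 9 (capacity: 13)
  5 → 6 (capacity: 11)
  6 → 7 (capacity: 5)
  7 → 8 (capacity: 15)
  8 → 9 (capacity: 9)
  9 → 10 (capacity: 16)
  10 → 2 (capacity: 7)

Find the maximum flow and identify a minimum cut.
Max flow = 13, Min cut edges: (0,1)

Maximum flow: 13
Minimum cut: (0,1)
Partition: S = [0], T = [1, 2, 3, 4, 5, 6, 7, 8, 9, 10]

Max-flow min-cut theorem verified: both equal 13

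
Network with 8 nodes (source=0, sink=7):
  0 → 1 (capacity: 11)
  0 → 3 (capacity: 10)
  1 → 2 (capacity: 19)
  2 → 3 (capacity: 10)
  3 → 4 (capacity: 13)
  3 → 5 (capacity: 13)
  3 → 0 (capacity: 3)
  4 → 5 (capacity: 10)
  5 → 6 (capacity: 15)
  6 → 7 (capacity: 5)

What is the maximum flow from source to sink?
Maximum flow = 5

Max flow: 5

Flow assignment:
  0 → 1: 8/11
  1 → 2: 8/19
  2 → 3: 8/10
  3 → 4: 2/13
  3 → 5: 3/13
  3 → 0: 3/3
  4 → 5: 2/10
  5 → 6: 5/15
  6 → 7: 5/5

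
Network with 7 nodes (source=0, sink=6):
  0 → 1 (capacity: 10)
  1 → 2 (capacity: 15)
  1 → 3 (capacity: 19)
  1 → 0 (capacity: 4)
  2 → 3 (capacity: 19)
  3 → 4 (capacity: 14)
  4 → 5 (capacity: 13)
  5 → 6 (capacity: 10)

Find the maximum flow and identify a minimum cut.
Max flow = 10, Min cut edges: (5,6)

Maximum flow: 10
Minimum cut: (5,6)
Partition: S = [0, 1, 2, 3, 4, 5], T = [6]

Max-flow min-cut theorem verified: both equal 10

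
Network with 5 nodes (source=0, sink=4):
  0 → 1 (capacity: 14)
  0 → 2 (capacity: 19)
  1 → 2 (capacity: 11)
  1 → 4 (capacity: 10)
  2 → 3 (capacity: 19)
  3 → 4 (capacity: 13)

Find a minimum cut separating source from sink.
Min cut value = 23, edges: (1,4), (3,4)

Min cut value: 23
Partition: S = [0, 1, 2, 3], T = [4]
Cut edges: (1,4), (3,4)

By max-flow min-cut theorem, max flow = min cut = 23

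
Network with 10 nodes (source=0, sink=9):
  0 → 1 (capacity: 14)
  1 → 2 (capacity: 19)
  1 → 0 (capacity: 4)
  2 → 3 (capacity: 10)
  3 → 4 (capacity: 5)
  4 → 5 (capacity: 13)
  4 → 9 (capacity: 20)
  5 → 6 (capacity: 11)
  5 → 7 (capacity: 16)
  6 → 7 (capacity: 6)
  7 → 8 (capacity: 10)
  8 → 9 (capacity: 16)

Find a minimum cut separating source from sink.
Min cut value = 5, edges: (3,4)

Min cut value: 5
Partition: S = [0, 1, 2, 3], T = [4, 5, 6, 7, 8, 9]
Cut edges: (3,4)

By max-flow min-cut theorem, max flow = min cut = 5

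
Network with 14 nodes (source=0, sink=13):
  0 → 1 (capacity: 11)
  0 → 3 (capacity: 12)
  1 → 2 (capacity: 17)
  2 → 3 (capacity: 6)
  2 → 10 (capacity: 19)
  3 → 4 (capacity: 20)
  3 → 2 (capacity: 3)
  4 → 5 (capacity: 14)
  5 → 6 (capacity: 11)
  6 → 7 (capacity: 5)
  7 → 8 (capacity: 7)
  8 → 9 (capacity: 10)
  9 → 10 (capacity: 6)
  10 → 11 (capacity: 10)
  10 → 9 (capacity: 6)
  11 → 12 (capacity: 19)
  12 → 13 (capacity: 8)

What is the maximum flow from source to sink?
Maximum flow = 8

Max flow: 8

Flow assignment:
  0 → 3: 8/12
  2 → 10: 3/19
  3 → 4: 5/20
  3 → 2: 3/3
  4 → 5: 5/14
  5 → 6: 5/11
  6 → 7: 5/5
  7 → 8: 5/7
  8 → 9: 5/10
  9 → 10: 5/6
  10 → 11: 8/10
  11 → 12: 8/19
  12 → 13: 8/8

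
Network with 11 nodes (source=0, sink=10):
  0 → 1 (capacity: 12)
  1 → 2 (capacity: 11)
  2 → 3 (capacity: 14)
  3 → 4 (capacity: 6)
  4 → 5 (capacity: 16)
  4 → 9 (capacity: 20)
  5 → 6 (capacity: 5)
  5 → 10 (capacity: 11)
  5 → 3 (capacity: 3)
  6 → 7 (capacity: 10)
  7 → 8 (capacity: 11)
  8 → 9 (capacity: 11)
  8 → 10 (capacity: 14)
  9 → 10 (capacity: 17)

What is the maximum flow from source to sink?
Maximum flow = 6

Max flow: 6

Flow assignment:
  0 → 1: 6/12
  1 → 2: 6/11
  2 → 3: 6/14
  3 → 4: 6/6
  4 → 5: 6/16
  5 → 10: 6/11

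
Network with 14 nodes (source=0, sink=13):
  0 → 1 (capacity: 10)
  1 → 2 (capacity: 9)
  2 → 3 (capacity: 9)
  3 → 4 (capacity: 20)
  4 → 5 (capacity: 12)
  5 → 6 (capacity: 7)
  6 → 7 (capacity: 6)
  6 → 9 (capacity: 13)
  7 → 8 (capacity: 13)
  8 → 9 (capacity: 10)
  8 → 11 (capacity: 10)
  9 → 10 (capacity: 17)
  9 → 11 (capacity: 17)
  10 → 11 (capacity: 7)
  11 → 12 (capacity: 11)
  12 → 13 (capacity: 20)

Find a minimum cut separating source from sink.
Min cut value = 7, edges: (5,6)

Min cut value: 7
Partition: S = [0, 1, 2, 3, 4, 5], T = [6, 7, 8, 9, 10, 11, 12, 13]
Cut edges: (5,6)

By max-flow min-cut theorem, max flow = min cut = 7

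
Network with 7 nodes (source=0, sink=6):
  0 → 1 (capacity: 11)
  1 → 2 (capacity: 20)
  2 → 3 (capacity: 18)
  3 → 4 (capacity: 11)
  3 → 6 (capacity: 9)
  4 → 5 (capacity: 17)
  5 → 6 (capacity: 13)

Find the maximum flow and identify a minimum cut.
Max flow = 11, Min cut edges: (0,1)

Maximum flow: 11
Minimum cut: (0,1)
Partition: S = [0], T = [1, 2, 3, 4, 5, 6]

Max-flow min-cut theorem verified: both equal 11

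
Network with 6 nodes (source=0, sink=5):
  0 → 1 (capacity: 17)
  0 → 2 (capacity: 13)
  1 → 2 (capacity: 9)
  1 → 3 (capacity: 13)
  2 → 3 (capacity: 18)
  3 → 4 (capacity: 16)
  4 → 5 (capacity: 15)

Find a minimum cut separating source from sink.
Min cut value = 15, edges: (4,5)

Min cut value: 15
Partition: S = [0, 1, 2, 3, 4], T = [5]
Cut edges: (4,5)

By max-flow min-cut theorem, max flow = min cut = 15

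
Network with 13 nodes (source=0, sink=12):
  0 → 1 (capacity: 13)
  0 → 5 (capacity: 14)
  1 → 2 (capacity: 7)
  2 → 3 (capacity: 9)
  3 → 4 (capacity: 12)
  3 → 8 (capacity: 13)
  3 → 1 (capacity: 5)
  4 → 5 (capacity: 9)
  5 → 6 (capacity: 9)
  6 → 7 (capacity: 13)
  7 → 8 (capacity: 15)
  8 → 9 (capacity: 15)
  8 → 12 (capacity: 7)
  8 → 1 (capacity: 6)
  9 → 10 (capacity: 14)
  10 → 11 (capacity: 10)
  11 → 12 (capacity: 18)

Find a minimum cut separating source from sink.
Min cut value = 16, edges: (1,2), (5,6)

Min cut value: 16
Partition: S = [0, 1, 4, 5], T = [2, 3, 6, 7, 8, 9, 10, 11, 12]
Cut edges: (1,2), (5,6)

By max-flow min-cut theorem, max flow = min cut = 16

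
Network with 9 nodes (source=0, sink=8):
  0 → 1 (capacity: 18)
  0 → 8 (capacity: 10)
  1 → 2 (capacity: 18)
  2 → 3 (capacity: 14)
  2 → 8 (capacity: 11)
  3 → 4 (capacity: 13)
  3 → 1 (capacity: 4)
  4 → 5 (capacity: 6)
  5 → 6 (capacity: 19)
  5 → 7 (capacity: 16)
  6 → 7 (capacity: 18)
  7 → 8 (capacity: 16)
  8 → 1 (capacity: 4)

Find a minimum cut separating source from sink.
Min cut value = 27, edges: (0,8), (2,8), (4,5)

Min cut value: 27
Partition: S = [0, 1, 2, 3, 4], T = [5, 6, 7, 8]
Cut edges: (0,8), (2,8), (4,5)

By max-flow min-cut theorem, max flow = min cut = 27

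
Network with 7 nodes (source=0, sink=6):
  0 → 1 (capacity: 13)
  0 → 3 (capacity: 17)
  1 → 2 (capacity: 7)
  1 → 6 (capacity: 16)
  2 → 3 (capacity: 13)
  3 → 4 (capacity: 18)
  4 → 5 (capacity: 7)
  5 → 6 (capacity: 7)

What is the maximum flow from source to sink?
Maximum flow = 20

Max flow: 20

Flow assignment:
  0 → 1: 13/13
  0 → 3: 7/17
  1 → 6: 13/16
  3 → 4: 7/18
  4 → 5: 7/7
  5 → 6: 7/7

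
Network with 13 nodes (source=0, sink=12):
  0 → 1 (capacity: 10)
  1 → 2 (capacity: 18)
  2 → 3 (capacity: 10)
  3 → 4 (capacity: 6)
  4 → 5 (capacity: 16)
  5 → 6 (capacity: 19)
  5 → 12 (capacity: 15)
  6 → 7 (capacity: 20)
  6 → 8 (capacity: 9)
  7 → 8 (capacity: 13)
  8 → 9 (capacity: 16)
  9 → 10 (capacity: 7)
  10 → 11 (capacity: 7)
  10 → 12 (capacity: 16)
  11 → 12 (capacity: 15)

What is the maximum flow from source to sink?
Maximum flow = 6

Max flow: 6

Flow assignment:
  0 → 1: 6/10
  1 → 2: 6/18
  2 → 3: 6/10
  3 → 4: 6/6
  4 → 5: 6/16
  5 → 12: 6/15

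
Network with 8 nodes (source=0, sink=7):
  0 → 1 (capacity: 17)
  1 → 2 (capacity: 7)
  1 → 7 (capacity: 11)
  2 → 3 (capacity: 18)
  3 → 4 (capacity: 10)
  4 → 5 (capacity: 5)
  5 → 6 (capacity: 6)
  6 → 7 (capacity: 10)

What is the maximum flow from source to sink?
Maximum flow = 16

Max flow: 16

Flow assignment:
  0 → 1: 16/17
  1 → 2: 5/7
  1 → 7: 11/11
  2 → 3: 5/18
  3 → 4: 5/10
  4 → 5: 5/5
  5 → 6: 5/6
  6 → 7: 5/10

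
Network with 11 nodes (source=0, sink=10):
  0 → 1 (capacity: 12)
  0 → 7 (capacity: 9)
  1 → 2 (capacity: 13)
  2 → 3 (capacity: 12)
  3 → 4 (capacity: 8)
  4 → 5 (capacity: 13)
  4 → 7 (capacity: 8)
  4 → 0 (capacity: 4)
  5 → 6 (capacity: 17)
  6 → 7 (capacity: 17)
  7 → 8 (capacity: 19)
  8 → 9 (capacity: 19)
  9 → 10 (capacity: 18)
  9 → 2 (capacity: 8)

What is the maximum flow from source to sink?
Maximum flow = 17

Max flow: 17

Flow assignment:
  0 → 1: 8/12
  0 → 7: 9/9
  1 → 2: 8/13
  2 → 3: 8/12
  3 → 4: 8/8
  4 → 7: 8/8
  7 → 8: 17/19
  8 → 9: 17/19
  9 → 10: 17/18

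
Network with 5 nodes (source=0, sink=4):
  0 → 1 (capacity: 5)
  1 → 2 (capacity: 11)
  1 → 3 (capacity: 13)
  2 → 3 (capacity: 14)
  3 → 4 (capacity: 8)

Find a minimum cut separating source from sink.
Min cut value = 5, edges: (0,1)

Min cut value: 5
Partition: S = [0], T = [1, 2, 3, 4]
Cut edges: (0,1)

By max-flow min-cut theorem, max flow = min cut = 5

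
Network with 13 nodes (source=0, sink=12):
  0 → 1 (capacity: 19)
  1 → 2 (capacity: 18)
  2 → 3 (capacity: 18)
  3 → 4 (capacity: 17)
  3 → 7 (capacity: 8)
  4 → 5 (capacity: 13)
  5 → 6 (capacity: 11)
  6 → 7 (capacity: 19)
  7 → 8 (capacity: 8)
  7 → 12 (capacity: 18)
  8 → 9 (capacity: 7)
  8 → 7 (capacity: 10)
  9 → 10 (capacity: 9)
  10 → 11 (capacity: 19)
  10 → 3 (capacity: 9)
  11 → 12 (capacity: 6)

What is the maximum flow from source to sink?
Maximum flow = 18

Max flow: 18

Flow assignment:
  0 → 1: 18/19
  1 → 2: 18/18
  2 → 3: 18/18
  3 → 4: 10/17
  3 → 7: 8/8
  4 → 5: 10/13
  5 → 6: 10/11
  6 → 7: 10/19
  7 → 12: 18/18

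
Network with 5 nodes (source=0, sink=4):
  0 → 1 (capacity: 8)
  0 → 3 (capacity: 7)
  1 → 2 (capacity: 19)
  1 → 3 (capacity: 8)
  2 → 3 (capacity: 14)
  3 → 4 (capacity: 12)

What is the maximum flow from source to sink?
Maximum flow = 12

Max flow: 12

Flow assignment:
  0 → 1: 5/8
  0 → 3: 7/7
  1 → 3: 5/8
  3 → 4: 12/12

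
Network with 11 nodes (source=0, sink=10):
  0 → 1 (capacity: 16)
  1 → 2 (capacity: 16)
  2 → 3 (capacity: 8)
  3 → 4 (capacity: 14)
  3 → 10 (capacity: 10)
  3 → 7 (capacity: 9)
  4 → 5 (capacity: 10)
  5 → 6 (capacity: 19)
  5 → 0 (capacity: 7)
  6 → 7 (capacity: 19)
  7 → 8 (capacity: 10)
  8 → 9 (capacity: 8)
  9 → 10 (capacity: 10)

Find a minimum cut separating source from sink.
Min cut value = 8, edges: (2,3)

Min cut value: 8
Partition: S = [0, 1, 2], T = [3, 4, 5, 6, 7, 8, 9, 10]
Cut edges: (2,3)

By max-flow min-cut theorem, max flow = min cut = 8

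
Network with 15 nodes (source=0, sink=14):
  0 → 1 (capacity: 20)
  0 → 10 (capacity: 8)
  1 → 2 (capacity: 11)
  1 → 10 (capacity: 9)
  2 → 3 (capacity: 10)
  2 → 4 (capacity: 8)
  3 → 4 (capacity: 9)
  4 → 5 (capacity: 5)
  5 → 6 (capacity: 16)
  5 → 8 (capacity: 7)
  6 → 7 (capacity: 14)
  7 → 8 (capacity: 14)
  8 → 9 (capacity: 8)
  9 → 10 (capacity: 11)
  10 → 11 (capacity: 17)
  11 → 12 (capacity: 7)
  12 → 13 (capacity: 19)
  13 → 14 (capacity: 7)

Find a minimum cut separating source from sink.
Min cut value = 7, edges: (13,14)

Min cut value: 7
Partition: S = [0, 1, 2, 3, 4, 5, 6, 7, 8, 9, 10, 11, 12, 13], T = [14]
Cut edges: (13,14)

By max-flow min-cut theorem, max flow = min cut = 7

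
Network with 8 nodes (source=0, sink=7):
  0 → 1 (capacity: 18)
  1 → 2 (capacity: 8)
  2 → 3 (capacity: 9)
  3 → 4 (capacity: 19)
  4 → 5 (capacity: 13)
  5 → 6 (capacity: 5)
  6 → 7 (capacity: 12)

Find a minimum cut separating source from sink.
Min cut value = 5, edges: (5,6)

Min cut value: 5
Partition: S = [0, 1, 2, 3, 4, 5], T = [6, 7]
Cut edges: (5,6)

By max-flow min-cut theorem, max flow = min cut = 5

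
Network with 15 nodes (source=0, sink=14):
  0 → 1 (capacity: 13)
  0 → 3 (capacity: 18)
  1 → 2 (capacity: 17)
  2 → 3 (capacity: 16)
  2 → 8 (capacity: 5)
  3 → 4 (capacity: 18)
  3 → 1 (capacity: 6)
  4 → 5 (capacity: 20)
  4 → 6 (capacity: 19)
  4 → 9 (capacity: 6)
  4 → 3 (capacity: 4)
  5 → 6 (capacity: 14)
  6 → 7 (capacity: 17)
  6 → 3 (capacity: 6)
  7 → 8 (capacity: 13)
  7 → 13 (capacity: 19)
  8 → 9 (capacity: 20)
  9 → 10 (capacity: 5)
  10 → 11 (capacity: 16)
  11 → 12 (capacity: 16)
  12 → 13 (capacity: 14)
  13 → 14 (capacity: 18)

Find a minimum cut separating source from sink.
Min cut value = 18, edges: (13,14)

Min cut value: 18
Partition: S = [0, 1, 2, 3, 4, 5, 6, 7, 8, 9, 10, 11, 12, 13], T = [14]
Cut edges: (13,14)

By max-flow min-cut theorem, max flow = min cut = 18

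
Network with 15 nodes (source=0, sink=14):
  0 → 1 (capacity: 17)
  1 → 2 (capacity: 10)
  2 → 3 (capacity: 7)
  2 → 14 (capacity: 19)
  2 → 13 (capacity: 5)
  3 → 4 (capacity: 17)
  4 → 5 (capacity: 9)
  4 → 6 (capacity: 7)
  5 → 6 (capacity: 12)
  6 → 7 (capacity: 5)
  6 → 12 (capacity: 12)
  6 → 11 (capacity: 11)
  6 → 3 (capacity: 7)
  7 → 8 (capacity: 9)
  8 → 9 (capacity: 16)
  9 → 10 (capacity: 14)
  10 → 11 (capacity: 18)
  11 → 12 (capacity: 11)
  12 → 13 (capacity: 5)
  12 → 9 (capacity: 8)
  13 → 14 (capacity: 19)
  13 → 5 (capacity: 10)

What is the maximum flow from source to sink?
Maximum flow = 10

Max flow: 10

Flow assignment:
  0 → 1: 10/17
  1 → 2: 10/10
  2 → 14: 10/19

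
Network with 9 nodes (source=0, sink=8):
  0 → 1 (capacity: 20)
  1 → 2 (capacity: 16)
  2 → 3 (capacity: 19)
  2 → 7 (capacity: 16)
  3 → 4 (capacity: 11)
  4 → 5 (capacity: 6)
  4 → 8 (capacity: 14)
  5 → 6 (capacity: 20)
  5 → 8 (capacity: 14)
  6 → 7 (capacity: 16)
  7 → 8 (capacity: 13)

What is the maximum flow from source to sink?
Maximum flow = 16

Max flow: 16

Flow assignment:
  0 → 1: 16/20
  1 → 2: 16/16
  2 → 3: 3/19
  2 → 7: 13/16
  3 → 4: 3/11
  4 → 8: 3/14
  7 → 8: 13/13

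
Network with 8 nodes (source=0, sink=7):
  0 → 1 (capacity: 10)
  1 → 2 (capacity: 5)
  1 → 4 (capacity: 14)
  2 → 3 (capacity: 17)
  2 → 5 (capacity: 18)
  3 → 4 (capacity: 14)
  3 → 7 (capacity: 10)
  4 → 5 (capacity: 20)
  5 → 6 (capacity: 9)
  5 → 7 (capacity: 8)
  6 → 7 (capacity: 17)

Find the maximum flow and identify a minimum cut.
Max flow = 10, Min cut edges: (0,1)

Maximum flow: 10
Minimum cut: (0,1)
Partition: S = [0], T = [1, 2, 3, 4, 5, 6, 7]

Max-flow min-cut theorem verified: both equal 10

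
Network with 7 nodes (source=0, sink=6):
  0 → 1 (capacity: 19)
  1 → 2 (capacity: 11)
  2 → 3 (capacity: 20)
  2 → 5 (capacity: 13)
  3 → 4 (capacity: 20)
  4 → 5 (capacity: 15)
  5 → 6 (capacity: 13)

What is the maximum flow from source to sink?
Maximum flow = 11

Max flow: 11

Flow assignment:
  0 → 1: 11/19
  1 → 2: 11/11
  2 → 5: 11/13
  5 → 6: 11/13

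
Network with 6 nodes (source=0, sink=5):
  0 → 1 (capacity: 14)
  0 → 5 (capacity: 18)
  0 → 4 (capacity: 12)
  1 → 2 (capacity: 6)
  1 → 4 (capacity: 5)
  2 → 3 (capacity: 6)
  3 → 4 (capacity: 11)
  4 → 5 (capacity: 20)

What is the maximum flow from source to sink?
Maximum flow = 38

Max flow: 38

Flow assignment:
  0 → 1: 11/14
  0 → 5: 18/18
  0 → 4: 9/12
  1 → 2: 6/6
  1 → 4: 5/5
  2 → 3: 6/6
  3 → 4: 6/11
  4 → 5: 20/20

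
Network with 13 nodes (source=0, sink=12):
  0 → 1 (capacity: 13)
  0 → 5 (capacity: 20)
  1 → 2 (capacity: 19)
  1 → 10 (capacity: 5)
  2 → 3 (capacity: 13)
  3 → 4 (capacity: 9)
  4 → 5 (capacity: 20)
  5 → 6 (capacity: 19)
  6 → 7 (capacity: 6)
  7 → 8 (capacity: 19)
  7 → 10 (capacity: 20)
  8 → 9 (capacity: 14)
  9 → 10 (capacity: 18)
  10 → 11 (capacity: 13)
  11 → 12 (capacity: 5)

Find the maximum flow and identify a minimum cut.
Max flow = 5, Min cut edges: (11,12)

Maximum flow: 5
Minimum cut: (11,12)
Partition: S = [0, 1, 2, 3, 4, 5, 6, 7, 8, 9, 10, 11], T = [12]

Max-flow min-cut theorem verified: both equal 5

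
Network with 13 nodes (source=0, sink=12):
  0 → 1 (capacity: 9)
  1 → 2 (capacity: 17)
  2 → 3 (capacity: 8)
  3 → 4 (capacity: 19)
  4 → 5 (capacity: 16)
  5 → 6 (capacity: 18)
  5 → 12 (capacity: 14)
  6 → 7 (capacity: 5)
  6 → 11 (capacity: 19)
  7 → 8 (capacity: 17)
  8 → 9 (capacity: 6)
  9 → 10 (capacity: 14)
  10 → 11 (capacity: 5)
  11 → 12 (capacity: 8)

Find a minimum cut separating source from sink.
Min cut value = 8, edges: (2,3)

Min cut value: 8
Partition: S = [0, 1, 2], T = [3, 4, 5, 6, 7, 8, 9, 10, 11, 12]
Cut edges: (2,3)

By max-flow min-cut theorem, max flow = min cut = 8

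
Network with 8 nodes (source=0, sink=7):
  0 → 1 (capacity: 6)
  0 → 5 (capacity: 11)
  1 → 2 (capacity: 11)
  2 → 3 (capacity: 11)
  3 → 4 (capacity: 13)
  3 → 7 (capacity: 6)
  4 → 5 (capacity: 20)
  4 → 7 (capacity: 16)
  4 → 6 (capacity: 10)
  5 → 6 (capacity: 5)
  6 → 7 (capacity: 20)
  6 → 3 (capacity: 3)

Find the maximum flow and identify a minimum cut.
Max flow = 11, Min cut edges: (0,1), (5,6)

Maximum flow: 11
Minimum cut: (0,1), (5,6)
Partition: S = [0, 5], T = [1, 2, 3, 4, 6, 7]

Max-flow min-cut theorem verified: both equal 11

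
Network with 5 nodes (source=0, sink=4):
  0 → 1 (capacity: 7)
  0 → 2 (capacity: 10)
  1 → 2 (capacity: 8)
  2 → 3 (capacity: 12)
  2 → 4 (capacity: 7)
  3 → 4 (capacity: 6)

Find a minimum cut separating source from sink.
Min cut value = 13, edges: (2,4), (3,4)

Min cut value: 13
Partition: S = [0, 1, 2, 3], T = [4]
Cut edges: (2,4), (3,4)

By max-flow min-cut theorem, max flow = min cut = 13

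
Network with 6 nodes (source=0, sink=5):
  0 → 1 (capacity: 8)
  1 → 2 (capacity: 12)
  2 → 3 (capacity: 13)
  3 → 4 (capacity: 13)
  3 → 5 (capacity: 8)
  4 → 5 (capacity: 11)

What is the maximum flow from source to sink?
Maximum flow = 8

Max flow: 8

Flow assignment:
  0 → 1: 8/8
  1 → 2: 8/12
  2 → 3: 8/13
  3 → 5: 8/8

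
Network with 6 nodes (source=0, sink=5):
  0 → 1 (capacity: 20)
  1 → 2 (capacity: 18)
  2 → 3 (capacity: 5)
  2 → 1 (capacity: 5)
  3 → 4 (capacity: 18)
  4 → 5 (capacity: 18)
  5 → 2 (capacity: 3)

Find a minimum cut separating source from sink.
Min cut value = 5, edges: (2,3)

Min cut value: 5
Partition: S = [0, 1, 2], T = [3, 4, 5]
Cut edges: (2,3)

By max-flow min-cut theorem, max flow = min cut = 5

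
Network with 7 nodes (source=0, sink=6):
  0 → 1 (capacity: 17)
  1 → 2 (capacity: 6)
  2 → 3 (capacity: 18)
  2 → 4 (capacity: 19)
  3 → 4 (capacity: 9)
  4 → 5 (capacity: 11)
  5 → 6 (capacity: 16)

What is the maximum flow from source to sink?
Maximum flow = 6

Max flow: 6

Flow assignment:
  0 → 1: 6/17
  1 → 2: 6/6
  2 → 4: 6/19
  4 → 5: 6/11
  5 → 6: 6/16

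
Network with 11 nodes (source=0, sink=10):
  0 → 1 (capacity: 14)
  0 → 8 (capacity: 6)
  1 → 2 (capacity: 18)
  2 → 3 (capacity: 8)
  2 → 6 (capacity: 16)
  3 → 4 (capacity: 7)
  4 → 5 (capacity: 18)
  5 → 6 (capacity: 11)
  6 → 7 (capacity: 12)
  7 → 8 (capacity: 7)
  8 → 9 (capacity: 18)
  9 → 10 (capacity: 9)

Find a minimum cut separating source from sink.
Min cut value = 9, edges: (9,10)

Min cut value: 9
Partition: S = [0, 1, 2, 3, 4, 5, 6, 7, 8, 9], T = [10]
Cut edges: (9,10)

By max-flow min-cut theorem, max flow = min cut = 9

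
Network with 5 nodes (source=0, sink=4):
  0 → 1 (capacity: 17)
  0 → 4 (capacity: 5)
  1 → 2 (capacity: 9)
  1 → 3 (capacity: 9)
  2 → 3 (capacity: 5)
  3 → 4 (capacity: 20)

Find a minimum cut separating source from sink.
Min cut value = 19, edges: (0,4), (1,3), (2,3)

Min cut value: 19
Partition: S = [0, 1, 2], T = [3, 4]
Cut edges: (0,4), (1,3), (2,3)

By max-flow min-cut theorem, max flow = min cut = 19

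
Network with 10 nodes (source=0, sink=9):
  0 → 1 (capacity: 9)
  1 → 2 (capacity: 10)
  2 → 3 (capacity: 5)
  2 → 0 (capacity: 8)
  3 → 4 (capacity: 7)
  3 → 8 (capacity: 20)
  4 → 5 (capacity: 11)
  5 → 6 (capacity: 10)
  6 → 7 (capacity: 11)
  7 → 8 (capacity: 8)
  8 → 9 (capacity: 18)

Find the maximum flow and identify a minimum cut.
Max flow = 5, Min cut edges: (2,3)

Maximum flow: 5
Minimum cut: (2,3)
Partition: S = [0, 1, 2], T = [3, 4, 5, 6, 7, 8, 9]

Max-flow min-cut theorem verified: both equal 5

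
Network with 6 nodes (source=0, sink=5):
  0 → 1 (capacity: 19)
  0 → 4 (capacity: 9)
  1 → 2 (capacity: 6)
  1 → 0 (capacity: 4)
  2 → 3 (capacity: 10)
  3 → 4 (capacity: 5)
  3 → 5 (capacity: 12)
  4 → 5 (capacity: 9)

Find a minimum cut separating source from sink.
Min cut value = 15, edges: (1,2), (4,5)

Min cut value: 15
Partition: S = [0, 1, 4], T = [2, 3, 5]
Cut edges: (1,2), (4,5)

By max-flow min-cut theorem, max flow = min cut = 15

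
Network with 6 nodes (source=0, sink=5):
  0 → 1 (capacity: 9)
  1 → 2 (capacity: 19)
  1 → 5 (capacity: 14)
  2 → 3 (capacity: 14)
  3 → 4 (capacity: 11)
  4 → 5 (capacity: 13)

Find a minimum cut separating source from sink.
Min cut value = 9, edges: (0,1)

Min cut value: 9
Partition: S = [0], T = [1, 2, 3, 4, 5]
Cut edges: (0,1)

By max-flow min-cut theorem, max flow = min cut = 9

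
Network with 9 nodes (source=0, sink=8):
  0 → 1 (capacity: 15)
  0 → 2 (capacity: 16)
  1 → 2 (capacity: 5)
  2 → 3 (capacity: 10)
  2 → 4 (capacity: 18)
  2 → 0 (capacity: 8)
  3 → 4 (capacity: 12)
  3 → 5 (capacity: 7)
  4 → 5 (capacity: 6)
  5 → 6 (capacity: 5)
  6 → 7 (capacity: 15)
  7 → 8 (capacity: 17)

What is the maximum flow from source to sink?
Maximum flow = 5

Max flow: 5

Flow assignment:
  0 → 1: 5/15
  1 → 2: 5/5
  2 → 3: 5/10
  3 → 5: 5/7
  5 → 6: 5/5
  6 → 7: 5/15
  7 → 8: 5/17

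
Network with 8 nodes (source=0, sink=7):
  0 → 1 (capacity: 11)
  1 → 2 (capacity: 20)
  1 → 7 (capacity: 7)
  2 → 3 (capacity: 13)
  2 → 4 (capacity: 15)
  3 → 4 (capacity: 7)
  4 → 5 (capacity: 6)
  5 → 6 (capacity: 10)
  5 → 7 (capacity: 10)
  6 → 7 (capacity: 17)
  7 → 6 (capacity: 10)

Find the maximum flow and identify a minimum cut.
Max flow = 11, Min cut edges: (0,1)

Maximum flow: 11
Minimum cut: (0,1)
Partition: S = [0], T = [1, 2, 3, 4, 5, 6, 7]

Max-flow min-cut theorem verified: both equal 11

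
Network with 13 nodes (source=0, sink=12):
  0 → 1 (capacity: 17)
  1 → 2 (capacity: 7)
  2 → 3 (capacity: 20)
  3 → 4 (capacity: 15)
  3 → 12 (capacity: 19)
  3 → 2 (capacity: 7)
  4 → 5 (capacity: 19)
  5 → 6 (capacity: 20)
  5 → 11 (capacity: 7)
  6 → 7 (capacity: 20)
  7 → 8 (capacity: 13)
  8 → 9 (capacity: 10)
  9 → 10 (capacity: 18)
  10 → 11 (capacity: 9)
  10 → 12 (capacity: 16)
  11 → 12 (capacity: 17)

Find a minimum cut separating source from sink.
Min cut value = 7, edges: (1,2)

Min cut value: 7
Partition: S = [0, 1], T = [2, 3, 4, 5, 6, 7, 8, 9, 10, 11, 12]
Cut edges: (1,2)

By max-flow min-cut theorem, max flow = min cut = 7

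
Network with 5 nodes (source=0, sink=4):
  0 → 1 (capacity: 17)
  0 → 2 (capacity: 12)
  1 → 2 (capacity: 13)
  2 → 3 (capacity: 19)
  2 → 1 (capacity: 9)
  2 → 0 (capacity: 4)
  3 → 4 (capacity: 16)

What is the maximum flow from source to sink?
Maximum flow = 16

Max flow: 16

Flow assignment:
  0 → 1: 13/17
  0 → 2: 3/12
  1 → 2: 13/13
  2 → 3: 16/19
  3 → 4: 16/16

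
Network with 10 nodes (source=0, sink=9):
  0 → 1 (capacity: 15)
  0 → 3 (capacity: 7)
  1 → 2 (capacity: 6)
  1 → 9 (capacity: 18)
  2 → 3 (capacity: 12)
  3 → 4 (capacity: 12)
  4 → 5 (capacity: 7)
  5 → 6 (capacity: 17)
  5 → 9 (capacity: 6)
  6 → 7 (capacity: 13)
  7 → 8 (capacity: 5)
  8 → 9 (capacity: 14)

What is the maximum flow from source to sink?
Maximum flow = 22

Max flow: 22

Flow assignment:
  0 → 1: 15/15
  0 → 3: 7/7
  1 → 9: 15/18
  3 → 4: 7/12
  4 → 5: 7/7
  5 → 6: 1/17
  5 → 9: 6/6
  6 → 7: 1/13
  7 → 8: 1/5
  8 → 9: 1/14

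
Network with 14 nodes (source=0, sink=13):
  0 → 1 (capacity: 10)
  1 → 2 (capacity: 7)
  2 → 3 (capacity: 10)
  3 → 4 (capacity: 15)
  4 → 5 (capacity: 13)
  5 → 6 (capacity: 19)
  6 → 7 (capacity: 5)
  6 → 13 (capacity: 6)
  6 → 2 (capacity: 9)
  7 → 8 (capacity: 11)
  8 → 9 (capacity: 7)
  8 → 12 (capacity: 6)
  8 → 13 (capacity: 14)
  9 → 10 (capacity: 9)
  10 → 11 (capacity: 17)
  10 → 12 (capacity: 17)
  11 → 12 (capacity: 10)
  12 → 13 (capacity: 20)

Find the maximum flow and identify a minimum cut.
Max flow = 7, Min cut edges: (1,2)

Maximum flow: 7
Minimum cut: (1,2)
Partition: S = [0, 1], T = [2, 3, 4, 5, 6, 7, 8, 9, 10, 11, 12, 13]

Max-flow min-cut theorem verified: both equal 7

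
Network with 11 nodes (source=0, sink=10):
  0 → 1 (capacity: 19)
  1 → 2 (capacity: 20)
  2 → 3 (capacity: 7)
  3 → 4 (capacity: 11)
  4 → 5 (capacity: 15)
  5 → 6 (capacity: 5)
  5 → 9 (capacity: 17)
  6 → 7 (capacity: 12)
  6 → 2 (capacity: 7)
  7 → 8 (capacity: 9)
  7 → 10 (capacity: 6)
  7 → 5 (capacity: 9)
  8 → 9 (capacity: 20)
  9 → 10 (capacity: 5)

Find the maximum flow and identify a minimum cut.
Max flow = 7, Min cut edges: (2,3)

Maximum flow: 7
Minimum cut: (2,3)
Partition: S = [0, 1, 2], T = [3, 4, 5, 6, 7, 8, 9, 10]

Max-flow min-cut theorem verified: both equal 7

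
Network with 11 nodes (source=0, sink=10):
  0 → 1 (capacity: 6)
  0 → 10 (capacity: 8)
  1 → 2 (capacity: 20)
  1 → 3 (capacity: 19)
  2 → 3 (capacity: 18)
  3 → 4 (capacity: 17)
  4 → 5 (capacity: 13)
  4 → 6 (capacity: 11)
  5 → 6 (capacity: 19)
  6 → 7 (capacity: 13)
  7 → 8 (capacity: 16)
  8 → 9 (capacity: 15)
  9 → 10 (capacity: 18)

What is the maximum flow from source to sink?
Maximum flow = 14

Max flow: 14

Flow assignment:
  0 → 1: 6/6
  0 → 10: 8/8
  1 → 3: 6/19
  3 → 4: 6/17
  4 → 6: 6/11
  6 → 7: 6/13
  7 → 8: 6/16
  8 → 9: 6/15
  9 → 10: 6/18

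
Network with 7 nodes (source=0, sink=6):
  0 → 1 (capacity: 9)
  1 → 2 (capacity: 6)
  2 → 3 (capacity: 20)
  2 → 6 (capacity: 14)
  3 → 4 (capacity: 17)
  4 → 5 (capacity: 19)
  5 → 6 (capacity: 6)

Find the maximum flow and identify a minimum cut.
Max flow = 6, Min cut edges: (1,2)

Maximum flow: 6
Minimum cut: (1,2)
Partition: S = [0, 1], T = [2, 3, 4, 5, 6]

Max-flow min-cut theorem verified: both equal 6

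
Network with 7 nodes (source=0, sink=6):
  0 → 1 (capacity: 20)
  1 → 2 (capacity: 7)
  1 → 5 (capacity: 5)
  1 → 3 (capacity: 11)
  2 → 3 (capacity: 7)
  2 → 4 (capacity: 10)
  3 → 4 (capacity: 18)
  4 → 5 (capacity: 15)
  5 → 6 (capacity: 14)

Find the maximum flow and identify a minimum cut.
Max flow = 14, Min cut edges: (5,6)

Maximum flow: 14
Minimum cut: (5,6)
Partition: S = [0, 1, 2, 3, 4, 5], T = [6]

Max-flow min-cut theorem verified: both equal 14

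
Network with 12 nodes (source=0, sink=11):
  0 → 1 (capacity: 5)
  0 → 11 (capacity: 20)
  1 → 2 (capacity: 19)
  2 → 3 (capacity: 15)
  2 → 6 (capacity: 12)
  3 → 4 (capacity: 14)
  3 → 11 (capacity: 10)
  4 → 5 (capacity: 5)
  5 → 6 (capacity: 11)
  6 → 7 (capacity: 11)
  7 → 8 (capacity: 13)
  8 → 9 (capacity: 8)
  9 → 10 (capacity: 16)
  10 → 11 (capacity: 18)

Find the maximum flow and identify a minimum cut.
Max flow = 25, Min cut edges: (0,1), (0,11)

Maximum flow: 25
Minimum cut: (0,1), (0,11)
Partition: S = [0], T = [1, 2, 3, 4, 5, 6, 7, 8, 9, 10, 11]

Max-flow min-cut theorem verified: both equal 25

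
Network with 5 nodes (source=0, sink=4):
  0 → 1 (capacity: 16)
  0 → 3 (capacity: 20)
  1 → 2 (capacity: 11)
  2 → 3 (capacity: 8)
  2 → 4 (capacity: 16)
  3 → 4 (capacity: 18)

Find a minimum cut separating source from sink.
Min cut value = 29, edges: (1,2), (3,4)

Min cut value: 29
Partition: S = [0, 1, 3], T = [2, 4]
Cut edges: (1,2), (3,4)

By max-flow min-cut theorem, max flow = min cut = 29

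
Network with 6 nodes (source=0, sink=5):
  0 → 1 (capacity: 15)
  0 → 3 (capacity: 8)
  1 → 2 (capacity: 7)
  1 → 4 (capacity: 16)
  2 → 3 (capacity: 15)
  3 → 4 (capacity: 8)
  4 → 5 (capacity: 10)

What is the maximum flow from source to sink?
Maximum flow = 10

Max flow: 10

Flow assignment:
  0 → 1: 2/15
  0 → 3: 8/8
  1 → 4: 2/16
  3 → 4: 8/8
  4 → 5: 10/10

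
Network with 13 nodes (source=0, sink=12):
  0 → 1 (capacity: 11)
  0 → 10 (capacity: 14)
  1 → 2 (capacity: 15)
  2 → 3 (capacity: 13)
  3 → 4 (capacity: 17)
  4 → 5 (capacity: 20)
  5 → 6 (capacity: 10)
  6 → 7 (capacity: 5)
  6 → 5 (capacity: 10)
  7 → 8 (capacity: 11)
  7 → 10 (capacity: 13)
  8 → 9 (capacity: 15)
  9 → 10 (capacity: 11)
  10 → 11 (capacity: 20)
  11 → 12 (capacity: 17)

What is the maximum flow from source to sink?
Maximum flow = 17

Max flow: 17

Flow assignment:
  0 → 1: 5/11
  0 → 10: 12/14
  1 → 2: 5/15
  2 → 3: 5/13
  3 → 4: 5/17
  4 → 5: 5/20
  5 → 6: 5/10
  6 → 7: 5/5
  7 → 10: 5/13
  10 → 11: 17/20
  11 → 12: 17/17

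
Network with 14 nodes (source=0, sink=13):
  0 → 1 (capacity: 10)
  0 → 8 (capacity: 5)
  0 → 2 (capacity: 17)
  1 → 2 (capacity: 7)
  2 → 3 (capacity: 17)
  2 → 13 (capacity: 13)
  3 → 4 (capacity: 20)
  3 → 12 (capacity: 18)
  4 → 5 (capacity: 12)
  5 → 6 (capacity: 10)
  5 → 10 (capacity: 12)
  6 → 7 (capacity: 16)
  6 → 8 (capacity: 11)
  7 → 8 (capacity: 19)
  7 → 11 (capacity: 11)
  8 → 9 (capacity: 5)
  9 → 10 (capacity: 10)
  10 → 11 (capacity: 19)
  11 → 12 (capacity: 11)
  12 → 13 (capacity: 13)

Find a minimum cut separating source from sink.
Min cut value = 26, edges: (2,13), (12,13)

Min cut value: 26
Partition: S = [0, 1, 2, 3, 4, 5, 6, 7, 8, 9, 10, 11, 12], T = [13]
Cut edges: (2,13), (12,13)

By max-flow min-cut theorem, max flow = min cut = 26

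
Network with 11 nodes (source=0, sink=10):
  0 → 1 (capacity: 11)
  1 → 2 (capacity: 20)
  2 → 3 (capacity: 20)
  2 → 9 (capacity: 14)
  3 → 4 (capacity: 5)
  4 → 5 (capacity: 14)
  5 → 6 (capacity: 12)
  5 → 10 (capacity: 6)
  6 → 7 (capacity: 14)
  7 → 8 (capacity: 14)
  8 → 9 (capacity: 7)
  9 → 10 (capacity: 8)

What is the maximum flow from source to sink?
Maximum flow = 11

Max flow: 11

Flow assignment:
  0 → 1: 11/11
  1 → 2: 11/20
  2 → 3: 3/20
  2 → 9: 8/14
  3 → 4: 3/5
  4 → 5: 3/14
  5 → 10: 3/6
  9 → 10: 8/8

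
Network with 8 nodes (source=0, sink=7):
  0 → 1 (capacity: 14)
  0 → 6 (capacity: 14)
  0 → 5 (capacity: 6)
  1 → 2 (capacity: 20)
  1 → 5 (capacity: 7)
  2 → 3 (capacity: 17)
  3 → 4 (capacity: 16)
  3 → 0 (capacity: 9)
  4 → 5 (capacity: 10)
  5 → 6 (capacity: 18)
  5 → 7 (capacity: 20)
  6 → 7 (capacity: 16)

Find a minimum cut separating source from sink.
Min cut value = 34, edges: (0,1), (0,6), (0,5)

Min cut value: 34
Partition: S = [0], T = [1, 2, 3, 4, 5, 6, 7]
Cut edges: (0,1), (0,6), (0,5)

By max-flow min-cut theorem, max flow = min cut = 34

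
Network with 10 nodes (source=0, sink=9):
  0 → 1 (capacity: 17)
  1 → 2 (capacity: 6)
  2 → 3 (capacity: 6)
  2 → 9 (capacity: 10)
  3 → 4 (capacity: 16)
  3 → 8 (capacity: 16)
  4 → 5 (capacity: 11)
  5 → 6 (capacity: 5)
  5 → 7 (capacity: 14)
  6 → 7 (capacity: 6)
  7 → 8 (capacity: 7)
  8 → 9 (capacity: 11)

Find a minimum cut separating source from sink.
Min cut value = 6, edges: (1,2)

Min cut value: 6
Partition: S = [0, 1], T = [2, 3, 4, 5, 6, 7, 8, 9]
Cut edges: (1,2)

By max-flow min-cut theorem, max flow = min cut = 6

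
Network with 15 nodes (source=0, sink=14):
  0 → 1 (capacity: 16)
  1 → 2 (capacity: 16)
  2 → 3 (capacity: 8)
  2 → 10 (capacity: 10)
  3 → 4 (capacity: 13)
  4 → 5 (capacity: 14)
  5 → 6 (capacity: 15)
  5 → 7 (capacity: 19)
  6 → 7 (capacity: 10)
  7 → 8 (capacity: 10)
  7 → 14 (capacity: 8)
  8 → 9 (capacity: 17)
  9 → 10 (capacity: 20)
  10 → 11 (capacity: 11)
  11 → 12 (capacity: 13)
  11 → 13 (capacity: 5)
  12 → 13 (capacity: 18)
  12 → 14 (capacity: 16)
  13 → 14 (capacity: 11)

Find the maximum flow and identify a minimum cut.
Max flow = 16, Min cut edges: (1,2)

Maximum flow: 16
Minimum cut: (1,2)
Partition: S = [0, 1], T = [2, 3, 4, 5, 6, 7, 8, 9, 10, 11, 12, 13, 14]

Max-flow min-cut theorem verified: both equal 16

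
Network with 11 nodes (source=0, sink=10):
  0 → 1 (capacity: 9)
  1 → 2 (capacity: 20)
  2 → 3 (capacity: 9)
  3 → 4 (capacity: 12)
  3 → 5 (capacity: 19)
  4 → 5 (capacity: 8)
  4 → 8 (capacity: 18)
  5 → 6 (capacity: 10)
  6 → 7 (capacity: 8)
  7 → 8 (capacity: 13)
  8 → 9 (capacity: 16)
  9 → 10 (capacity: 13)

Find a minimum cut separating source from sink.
Min cut value = 9, edges: (2,3)

Min cut value: 9
Partition: S = [0, 1, 2], T = [3, 4, 5, 6, 7, 8, 9, 10]
Cut edges: (2,3)

By max-flow min-cut theorem, max flow = min cut = 9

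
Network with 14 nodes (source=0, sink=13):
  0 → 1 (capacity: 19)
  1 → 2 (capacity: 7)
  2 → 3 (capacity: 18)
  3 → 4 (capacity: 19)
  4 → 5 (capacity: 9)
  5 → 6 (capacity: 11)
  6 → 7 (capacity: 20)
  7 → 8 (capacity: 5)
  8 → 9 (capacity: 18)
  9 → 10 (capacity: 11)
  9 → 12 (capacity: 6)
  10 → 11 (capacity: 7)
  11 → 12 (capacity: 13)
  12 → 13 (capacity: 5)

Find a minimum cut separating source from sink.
Min cut value = 5, edges: (12,13)

Min cut value: 5
Partition: S = [0, 1, 2, 3, 4, 5, 6, 7, 8, 9, 10, 11, 12], T = [13]
Cut edges: (12,13)

By max-flow min-cut theorem, max flow = min cut = 5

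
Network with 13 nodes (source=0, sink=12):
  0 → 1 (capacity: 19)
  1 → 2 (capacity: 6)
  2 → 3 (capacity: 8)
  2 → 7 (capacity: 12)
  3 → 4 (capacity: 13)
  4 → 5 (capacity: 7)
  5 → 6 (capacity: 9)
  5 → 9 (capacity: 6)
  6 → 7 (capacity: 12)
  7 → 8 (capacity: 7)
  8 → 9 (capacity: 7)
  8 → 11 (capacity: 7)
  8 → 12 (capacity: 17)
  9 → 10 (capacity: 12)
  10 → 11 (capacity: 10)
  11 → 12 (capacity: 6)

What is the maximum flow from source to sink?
Maximum flow = 6

Max flow: 6

Flow assignment:
  0 → 1: 6/19
  1 → 2: 6/6
  2 → 7: 6/12
  7 → 8: 6/7
  8 → 12: 6/17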